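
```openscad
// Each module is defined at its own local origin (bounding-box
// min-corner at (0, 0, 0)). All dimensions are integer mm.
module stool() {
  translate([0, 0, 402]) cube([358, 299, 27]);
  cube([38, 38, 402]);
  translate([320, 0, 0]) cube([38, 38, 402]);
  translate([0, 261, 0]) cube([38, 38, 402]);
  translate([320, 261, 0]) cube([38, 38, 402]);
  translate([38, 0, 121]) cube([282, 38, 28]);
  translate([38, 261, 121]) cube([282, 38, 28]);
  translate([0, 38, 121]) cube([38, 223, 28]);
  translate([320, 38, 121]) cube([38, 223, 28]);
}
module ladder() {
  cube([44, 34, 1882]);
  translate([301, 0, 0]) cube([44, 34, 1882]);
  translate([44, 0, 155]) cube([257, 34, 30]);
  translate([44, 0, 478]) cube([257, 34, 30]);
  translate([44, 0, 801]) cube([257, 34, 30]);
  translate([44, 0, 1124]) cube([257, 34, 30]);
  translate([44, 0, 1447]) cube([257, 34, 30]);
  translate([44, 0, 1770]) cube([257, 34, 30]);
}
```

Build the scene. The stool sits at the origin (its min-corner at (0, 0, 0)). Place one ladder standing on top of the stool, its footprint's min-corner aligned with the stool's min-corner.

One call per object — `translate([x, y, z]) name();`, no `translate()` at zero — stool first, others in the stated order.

stool();
translate([0, 0, 429]) ladder();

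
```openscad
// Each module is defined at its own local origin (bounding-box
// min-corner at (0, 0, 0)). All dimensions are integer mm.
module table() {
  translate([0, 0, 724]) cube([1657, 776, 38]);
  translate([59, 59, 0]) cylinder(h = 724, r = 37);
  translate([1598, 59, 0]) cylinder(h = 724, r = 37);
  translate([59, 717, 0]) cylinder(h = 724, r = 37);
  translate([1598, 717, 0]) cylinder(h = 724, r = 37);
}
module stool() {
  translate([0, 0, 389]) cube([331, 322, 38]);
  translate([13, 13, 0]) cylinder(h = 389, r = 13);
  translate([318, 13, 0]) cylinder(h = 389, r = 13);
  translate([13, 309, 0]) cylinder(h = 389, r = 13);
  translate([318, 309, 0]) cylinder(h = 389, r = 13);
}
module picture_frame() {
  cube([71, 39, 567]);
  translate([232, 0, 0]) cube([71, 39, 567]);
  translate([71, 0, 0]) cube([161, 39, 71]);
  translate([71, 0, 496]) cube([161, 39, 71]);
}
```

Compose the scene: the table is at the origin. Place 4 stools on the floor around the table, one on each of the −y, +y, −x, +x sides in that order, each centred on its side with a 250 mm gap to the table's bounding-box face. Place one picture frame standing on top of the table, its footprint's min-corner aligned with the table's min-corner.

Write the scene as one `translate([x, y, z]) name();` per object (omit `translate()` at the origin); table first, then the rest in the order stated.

table();
translate([663, -572, 0]) stool();
translate([663, 1026, 0]) stool();
translate([-581, 227, 0]) stool();
translate([1907, 227, 0]) stool();
translate([0, 0, 762]) picture_frame();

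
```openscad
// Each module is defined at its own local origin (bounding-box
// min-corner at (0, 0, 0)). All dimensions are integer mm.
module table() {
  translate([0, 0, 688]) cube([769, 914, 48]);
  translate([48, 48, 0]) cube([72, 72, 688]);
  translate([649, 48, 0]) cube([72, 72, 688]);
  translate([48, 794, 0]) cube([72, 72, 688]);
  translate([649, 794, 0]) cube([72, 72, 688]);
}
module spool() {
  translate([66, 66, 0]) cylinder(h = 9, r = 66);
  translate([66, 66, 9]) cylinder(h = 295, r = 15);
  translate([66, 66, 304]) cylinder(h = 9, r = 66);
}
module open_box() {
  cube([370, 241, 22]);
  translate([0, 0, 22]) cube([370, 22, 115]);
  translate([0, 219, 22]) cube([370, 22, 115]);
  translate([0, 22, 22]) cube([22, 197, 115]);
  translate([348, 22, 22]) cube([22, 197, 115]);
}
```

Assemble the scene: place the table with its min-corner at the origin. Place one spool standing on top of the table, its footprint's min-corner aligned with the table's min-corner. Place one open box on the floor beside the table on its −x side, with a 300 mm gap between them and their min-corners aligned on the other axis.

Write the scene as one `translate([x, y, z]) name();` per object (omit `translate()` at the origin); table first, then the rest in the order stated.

table();
translate([0, 0, 736]) spool();
translate([-670, 0, 0]) open_box();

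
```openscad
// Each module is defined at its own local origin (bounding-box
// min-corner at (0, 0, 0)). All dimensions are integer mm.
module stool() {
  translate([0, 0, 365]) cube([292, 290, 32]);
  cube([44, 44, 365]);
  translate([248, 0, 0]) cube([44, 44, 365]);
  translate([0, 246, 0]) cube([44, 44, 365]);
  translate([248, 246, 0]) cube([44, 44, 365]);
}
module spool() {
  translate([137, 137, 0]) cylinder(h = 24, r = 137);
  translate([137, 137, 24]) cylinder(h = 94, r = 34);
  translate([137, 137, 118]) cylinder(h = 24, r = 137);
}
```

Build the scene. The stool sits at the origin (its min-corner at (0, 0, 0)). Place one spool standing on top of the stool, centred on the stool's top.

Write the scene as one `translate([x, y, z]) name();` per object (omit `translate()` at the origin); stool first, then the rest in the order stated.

stool();
translate([9, 8, 397]) spool();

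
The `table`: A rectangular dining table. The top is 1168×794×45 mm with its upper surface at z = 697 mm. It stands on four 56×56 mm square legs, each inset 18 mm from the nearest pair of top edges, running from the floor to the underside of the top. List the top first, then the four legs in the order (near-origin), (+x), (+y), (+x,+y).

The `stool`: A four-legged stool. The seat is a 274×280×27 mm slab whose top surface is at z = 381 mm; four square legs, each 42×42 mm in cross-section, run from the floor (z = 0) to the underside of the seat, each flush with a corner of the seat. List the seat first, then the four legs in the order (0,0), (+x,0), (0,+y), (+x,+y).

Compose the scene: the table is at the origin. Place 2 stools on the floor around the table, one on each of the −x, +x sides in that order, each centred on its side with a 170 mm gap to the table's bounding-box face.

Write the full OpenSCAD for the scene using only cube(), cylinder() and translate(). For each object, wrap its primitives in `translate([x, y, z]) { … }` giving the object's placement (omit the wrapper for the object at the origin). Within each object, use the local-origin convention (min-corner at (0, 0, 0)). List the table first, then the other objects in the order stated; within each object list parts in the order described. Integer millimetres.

translate([0, 0, 652]) cube([1168, 794, 45]);
translate([18, 18, 0]) cube([56, 56, 652]);
translate([1094, 18, 0]) cube([56, 56, 652]);
translate([18, 720, 0]) cube([56, 56, 652]);
translate([1094, 720, 0]) cube([56, 56, 652]);
translate([-444, 257, 0]) {
  translate([0, 0, 354]) cube([274, 280, 27]);
  cube([42, 42, 354]);
  translate([232, 0, 0]) cube([42, 42, 354]);
  translate([0, 238, 0]) cube([42, 42, 354]);
  translate([232, 238, 0]) cube([42, 42, 354]);
}
translate([1338, 257, 0]) {
  translate([0, 0, 354]) cube([274, 280, 27]);
  cube([42, 42, 354]);
  translate([232, 0, 0]) cube([42, 42, 354]);
  translate([0, 238, 0]) cube([42, 42, 354]);
  translate([232, 238, 0]) cube([42, 42, 354]);
}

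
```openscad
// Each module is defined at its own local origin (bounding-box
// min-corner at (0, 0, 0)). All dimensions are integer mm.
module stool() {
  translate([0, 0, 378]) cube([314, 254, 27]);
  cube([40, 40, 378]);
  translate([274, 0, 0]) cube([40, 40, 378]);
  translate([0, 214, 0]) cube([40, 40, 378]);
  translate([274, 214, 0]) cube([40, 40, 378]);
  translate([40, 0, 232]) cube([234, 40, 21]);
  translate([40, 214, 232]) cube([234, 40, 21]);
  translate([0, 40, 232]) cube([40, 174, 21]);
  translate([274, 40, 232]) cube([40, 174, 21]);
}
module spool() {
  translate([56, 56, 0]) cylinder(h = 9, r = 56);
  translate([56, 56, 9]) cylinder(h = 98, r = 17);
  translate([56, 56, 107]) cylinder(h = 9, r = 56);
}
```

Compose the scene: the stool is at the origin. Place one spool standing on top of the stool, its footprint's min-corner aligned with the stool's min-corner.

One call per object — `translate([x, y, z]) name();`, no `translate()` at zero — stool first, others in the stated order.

stool();
translate([0, 0, 405]) spool();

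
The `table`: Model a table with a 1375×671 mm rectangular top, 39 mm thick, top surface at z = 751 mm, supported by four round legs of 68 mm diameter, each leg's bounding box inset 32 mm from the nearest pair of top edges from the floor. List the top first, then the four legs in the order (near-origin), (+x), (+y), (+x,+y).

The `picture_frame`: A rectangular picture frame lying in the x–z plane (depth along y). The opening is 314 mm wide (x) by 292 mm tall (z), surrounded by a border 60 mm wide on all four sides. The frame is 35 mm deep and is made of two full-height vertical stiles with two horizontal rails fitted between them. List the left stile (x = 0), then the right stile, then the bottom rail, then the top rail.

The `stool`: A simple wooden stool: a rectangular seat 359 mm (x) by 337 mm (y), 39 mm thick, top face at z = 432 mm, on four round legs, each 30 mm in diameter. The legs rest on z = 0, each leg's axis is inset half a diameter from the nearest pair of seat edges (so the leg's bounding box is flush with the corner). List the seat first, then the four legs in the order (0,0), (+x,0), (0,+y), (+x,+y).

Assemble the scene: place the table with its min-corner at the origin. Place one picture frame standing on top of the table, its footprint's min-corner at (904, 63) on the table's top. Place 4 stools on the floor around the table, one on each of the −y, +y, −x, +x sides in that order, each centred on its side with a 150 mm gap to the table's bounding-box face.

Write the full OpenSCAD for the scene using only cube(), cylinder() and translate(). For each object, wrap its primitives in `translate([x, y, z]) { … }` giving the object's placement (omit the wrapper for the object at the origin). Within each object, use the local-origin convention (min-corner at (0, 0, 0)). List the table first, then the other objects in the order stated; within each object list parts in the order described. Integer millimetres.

translate([0, 0, 712]) cube([1375, 671, 39]);
translate([66, 66, 0]) cylinder(h = 712, r = 34);
translate([1309, 66, 0]) cylinder(h = 712, r = 34);
translate([66, 605, 0]) cylinder(h = 712, r = 34);
translate([1309, 605, 0]) cylinder(h = 712, r = 34);
translate([904, 63, 751]) {
  cube([60, 35, 412]);
  translate([374, 0, 0]) cube([60, 35, 412]);
  translate([60, 0, 0]) cube([314, 35, 60]);
  translate([60, 0, 352]) cube([314, 35, 60]);
}
translate([508, -487, 0]) {
  translate([0, 0, 393]) cube([359, 337, 39]);
  translate([15, 15, 0]) cylinder(h = 393, r = 15);
  translate([344, 15, 0]) cylinder(h = 393, r = 15);
  translate([15, 322, 0]) cylinder(h = 393, r = 15);
  translate([344, 322, 0]) cylinder(h = 393, r = 15);
}
translate([508, 821, 0]) {
  translate([0, 0, 393]) cube([359, 337, 39]);
  translate([15, 15, 0]) cylinder(h = 393, r = 15);
  translate([344, 15, 0]) cylinder(h = 393, r = 15);
  translate([15, 322, 0]) cylinder(h = 393, r = 15);
  translate([344, 322, 0]) cylinder(h = 393, r = 15);
}
translate([-509, 167, 0]) {
  translate([0, 0, 393]) cube([359, 337, 39]);
  translate([15, 15, 0]) cylinder(h = 393, r = 15);
  translate([344, 15, 0]) cylinder(h = 393, r = 15);
  translate([15, 322, 0]) cylinder(h = 393, r = 15);
  translate([344, 322, 0]) cylinder(h = 393, r = 15);
}
translate([1525, 167, 0]) {
  translate([0, 0, 393]) cube([359, 337, 39]);
  translate([15, 15, 0]) cylinder(h = 393, r = 15);
  translate([344, 15, 0]) cylinder(h = 393, r = 15);
  translate([15, 322, 0]) cylinder(h = 393, r = 15);
  translate([344, 322, 0]) cylinder(h = 393, r = 15);
}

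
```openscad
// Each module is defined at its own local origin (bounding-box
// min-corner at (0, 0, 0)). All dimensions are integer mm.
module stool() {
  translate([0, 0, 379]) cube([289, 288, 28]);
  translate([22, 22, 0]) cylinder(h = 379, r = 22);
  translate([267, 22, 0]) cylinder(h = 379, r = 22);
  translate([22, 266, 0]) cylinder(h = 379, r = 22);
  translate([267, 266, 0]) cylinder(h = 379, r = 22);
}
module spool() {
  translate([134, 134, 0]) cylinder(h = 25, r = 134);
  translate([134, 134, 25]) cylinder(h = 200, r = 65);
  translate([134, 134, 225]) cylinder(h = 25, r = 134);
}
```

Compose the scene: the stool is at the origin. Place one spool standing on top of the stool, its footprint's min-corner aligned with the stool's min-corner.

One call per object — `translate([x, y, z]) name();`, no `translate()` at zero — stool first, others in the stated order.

stool();
translate([0, 0, 407]) spool();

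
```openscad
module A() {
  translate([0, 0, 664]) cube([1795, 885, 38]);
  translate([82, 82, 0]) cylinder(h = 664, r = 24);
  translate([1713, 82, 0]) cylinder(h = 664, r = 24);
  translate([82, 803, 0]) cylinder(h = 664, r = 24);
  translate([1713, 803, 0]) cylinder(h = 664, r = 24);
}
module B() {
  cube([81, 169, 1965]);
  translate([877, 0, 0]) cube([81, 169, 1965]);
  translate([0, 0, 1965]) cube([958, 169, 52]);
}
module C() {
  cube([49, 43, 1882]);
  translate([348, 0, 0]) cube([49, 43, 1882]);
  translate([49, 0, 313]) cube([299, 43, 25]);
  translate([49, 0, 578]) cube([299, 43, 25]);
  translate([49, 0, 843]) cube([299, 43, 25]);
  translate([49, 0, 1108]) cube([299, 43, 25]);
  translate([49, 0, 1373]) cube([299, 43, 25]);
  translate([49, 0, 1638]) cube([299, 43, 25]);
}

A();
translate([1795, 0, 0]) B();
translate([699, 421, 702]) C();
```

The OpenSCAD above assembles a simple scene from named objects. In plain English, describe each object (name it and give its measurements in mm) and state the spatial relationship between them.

A is a rectangular dining table. The top is 1795×885×38 mm with its upper surface at z = 702 mm. It stands on four round legs of 48 mm diameter, each leg's bounding box inset 58 mm from the nearest pair of top edges, running from the floor to the underside of the top.

B is a rectangular door frame: two vertical jambs of 81×169 mm section, 1965 mm tall, with a clear opening 796 mm wide between their inner faces. A header 52 mm tall and 169 mm deep lies on top of the jambs and spans the full outside width.

C is a straight ladder. Two 49×43 mm vertical rails, 1882 mm tall, stand 397 mm apart (outside-to-outside) with their front faces coplanar on the −y side. 6 rungs, each 43 mm deep and 25 mm tall, span between the inner faces of the rails, front faces flush with the rails. The lowest rung's underside is at z = 313 mm and rungs are spaced 265 mm apart (underside to underside).

The door frame is against the table's +x side, with their −y faces flush. The ladder is on top of the table, centred.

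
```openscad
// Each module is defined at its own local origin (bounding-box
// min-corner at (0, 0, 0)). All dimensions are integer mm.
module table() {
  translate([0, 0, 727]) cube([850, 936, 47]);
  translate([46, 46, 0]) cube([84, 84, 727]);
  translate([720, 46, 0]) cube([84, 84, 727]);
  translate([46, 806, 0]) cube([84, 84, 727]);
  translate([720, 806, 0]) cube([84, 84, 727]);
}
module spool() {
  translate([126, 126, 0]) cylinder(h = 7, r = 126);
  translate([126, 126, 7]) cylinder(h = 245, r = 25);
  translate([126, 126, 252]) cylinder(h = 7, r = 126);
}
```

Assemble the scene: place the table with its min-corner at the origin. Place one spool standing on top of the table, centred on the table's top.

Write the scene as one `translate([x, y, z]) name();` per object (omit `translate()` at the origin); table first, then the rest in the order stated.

table();
translate([299, 342, 774]) spool();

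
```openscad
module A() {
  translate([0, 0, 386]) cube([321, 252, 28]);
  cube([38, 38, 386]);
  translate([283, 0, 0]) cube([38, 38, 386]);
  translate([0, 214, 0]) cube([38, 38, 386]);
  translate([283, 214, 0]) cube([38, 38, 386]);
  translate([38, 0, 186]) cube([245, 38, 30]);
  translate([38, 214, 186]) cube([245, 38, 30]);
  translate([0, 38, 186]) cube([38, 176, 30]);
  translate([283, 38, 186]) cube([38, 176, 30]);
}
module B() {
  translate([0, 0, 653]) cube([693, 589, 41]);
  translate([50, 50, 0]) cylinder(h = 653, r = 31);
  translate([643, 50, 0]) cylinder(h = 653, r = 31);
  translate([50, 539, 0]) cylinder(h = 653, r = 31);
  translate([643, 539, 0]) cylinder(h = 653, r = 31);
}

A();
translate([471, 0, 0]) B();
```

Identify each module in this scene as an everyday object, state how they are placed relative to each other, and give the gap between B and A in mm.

A is a stool. B is a table. The table is on the floor beside the stool on its +x side. The gap between the table and the stool is 150 mm.

The table's nearest face is 150 mm from the stool's +x face.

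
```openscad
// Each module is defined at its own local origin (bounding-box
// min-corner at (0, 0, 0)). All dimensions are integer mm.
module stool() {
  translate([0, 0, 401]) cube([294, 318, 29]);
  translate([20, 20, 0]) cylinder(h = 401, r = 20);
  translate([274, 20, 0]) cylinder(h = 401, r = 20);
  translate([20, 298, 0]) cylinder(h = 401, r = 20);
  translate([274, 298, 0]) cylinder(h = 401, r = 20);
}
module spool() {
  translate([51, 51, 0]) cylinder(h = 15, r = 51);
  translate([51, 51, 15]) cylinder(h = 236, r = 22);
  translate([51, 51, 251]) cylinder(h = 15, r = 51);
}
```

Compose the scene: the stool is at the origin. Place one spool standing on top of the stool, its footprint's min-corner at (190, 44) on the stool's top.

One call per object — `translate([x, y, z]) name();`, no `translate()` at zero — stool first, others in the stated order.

stool();
translate([190, 44, 430]) spool();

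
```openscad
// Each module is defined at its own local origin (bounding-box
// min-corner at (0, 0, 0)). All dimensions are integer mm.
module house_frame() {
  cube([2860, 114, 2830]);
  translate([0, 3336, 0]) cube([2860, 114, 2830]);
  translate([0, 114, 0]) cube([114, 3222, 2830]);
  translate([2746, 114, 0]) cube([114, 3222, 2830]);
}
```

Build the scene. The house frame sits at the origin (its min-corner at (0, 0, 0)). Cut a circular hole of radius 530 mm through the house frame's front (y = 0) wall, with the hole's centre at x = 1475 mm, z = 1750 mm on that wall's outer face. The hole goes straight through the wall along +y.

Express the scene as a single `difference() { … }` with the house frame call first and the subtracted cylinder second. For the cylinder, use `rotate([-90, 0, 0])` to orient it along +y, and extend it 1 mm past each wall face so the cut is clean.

difference() {
  house_frame();
  translate([1475, -1, 1750]) rotate([-90, 0, 0]) cylinder(h = 116, r = 530);
}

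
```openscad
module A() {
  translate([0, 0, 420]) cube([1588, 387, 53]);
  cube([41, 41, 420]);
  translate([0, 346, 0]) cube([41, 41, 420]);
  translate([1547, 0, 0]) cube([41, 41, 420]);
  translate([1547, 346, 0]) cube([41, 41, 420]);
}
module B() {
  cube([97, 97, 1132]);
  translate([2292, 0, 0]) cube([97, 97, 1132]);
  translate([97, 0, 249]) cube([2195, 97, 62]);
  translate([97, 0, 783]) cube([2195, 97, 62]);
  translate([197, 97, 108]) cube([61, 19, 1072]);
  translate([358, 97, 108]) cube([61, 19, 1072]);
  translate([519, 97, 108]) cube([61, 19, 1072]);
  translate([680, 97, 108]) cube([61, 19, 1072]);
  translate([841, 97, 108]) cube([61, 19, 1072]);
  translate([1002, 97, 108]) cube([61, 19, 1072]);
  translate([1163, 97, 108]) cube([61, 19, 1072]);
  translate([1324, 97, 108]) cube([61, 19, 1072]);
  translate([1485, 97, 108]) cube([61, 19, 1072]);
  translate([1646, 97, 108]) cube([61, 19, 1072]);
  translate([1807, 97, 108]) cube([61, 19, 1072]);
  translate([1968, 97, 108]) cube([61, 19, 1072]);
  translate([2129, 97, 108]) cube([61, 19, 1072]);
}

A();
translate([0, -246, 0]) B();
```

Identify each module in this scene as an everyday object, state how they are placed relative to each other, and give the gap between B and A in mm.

The fence section's nearest face is 130 mm from the bench's −y face.

A is a bench. B is a fence section. The fence section is on the floor beside the bench on its −y side. The gap between the fence section and the bench is 130 mm.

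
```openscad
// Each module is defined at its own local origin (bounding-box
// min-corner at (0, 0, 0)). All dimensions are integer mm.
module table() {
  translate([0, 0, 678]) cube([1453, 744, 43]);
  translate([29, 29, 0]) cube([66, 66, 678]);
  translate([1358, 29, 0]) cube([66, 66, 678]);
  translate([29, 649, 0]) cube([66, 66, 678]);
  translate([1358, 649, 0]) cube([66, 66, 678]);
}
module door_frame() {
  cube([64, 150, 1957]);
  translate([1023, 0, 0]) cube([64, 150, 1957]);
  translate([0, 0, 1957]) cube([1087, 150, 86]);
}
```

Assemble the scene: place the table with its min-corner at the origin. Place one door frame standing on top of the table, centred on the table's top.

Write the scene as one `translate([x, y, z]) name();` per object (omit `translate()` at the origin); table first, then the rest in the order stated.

table();
translate([183, 297, 721]) door_frame();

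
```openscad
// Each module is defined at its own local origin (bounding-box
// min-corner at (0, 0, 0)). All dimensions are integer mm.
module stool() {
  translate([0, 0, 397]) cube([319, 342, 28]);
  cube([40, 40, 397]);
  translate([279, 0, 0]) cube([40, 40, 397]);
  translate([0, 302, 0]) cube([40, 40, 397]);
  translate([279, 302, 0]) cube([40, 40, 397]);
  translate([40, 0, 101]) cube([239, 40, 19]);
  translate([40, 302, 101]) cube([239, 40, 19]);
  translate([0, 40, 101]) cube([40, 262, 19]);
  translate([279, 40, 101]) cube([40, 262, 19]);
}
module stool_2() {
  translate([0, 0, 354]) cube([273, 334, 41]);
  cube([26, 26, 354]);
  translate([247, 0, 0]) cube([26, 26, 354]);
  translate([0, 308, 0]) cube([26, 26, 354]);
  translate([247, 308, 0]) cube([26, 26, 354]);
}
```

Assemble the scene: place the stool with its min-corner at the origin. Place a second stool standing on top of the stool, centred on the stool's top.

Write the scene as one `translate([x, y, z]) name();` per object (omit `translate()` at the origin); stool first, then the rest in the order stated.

stool();
translate([23, 4, 425]) stool_2();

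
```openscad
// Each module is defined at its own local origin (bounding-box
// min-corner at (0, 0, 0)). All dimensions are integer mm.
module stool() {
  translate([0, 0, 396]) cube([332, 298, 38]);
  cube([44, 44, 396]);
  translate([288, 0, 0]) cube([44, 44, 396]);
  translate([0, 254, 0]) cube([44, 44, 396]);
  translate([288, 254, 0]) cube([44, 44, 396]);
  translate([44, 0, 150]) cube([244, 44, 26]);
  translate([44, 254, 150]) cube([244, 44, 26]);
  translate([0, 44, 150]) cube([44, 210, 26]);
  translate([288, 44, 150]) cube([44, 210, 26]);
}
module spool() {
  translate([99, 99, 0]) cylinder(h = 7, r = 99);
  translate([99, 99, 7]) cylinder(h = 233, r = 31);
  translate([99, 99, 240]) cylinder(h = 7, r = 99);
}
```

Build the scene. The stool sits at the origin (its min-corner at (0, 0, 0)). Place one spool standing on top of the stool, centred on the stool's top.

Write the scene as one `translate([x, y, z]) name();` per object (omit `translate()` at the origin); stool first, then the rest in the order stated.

stool();
translate([67, 50, 434]) spool();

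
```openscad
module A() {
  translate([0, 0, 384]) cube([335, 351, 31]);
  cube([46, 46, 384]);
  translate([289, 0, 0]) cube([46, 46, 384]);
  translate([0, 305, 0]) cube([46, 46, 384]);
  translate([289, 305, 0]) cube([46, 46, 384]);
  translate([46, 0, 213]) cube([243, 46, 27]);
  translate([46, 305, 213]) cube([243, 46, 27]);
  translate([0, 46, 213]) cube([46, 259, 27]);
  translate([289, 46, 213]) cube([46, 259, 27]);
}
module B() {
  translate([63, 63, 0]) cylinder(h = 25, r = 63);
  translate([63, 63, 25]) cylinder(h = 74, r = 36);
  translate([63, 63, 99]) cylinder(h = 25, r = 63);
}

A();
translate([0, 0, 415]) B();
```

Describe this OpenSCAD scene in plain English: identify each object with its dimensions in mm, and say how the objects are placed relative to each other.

A is a four-legged stool. The seat is a 335×351×31 mm slab whose top surface is at z = 415 mm; four square legs, each 46×46 mm in cross-section, run from the floor (z = 0) to the underside of the seat, each flush with a corner of the seat. Four stretchers, 46 mm wide and 27 mm tall, connect adjacent legs with their undersides at z = 213 mm, each running between the inner faces of the legs it joins and aligned with the legs' outer faces on the other axis.

B is a spool: two coaxial disc flanges of radius 63 mm and thickness 25 mm, joined by a core cylinder of radius 36 mm and height 74 mm. The lower flange rests on z = 0 and the three cylinders share a vertical axis.

The spool is on top of the stool.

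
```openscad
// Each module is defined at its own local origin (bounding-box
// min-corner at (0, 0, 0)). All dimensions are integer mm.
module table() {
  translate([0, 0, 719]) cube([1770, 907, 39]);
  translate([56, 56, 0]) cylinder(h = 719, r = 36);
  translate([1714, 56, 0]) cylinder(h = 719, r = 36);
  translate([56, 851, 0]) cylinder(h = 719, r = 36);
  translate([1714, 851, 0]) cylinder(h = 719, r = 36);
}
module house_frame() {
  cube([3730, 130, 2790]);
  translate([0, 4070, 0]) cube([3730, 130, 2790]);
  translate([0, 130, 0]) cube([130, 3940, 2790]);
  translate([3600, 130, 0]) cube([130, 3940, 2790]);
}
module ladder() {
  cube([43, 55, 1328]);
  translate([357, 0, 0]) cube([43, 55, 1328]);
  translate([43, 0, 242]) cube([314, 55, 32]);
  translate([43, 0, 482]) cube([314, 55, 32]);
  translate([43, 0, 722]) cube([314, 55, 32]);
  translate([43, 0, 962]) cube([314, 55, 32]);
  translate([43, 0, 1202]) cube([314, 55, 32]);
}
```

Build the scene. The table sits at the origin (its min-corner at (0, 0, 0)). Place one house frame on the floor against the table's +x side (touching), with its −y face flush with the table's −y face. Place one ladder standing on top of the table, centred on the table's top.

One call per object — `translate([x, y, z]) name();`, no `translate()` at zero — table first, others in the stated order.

table();
translate([1770, 0, 0]) house_frame();
translate([685, 426, 758]) ladder();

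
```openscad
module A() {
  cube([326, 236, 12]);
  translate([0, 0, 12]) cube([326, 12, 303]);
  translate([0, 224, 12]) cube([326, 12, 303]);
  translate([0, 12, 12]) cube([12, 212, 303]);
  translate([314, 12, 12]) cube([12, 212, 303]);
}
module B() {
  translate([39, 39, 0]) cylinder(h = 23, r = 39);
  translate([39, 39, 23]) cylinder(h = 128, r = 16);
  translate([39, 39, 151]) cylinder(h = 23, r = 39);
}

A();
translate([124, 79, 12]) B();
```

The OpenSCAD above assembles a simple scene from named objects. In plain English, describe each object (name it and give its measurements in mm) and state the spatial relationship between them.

A is an open-topped rectangular box: outside dimensions 326×236×315 mm, with a uniform wall and base thickness of 12 mm. The base is a full 326×236 slab on the floor; four walls sit on top of the base. The front and back walls (the −y and +y sides) span the full width; the two side walls fit between them.

B is a spool: two coaxial disc flanges of radius 39 mm and thickness 23 mm, joined by a core cylinder of radius 16 mm and height 128 mm. The lower flange rests on z = 0 and the three cylinders share a vertical axis.

The spool sits inside the open box, centred.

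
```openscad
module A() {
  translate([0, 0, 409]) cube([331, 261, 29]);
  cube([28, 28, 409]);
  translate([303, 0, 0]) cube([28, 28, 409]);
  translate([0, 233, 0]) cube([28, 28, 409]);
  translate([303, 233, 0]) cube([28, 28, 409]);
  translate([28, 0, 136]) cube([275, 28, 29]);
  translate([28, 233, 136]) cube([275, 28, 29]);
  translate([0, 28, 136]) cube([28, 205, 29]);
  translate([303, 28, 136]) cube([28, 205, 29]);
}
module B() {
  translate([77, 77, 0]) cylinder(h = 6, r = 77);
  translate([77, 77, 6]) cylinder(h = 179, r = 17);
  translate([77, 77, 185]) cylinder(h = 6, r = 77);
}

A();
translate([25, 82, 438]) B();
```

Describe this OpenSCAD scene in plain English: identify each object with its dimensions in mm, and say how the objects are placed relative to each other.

A is a simple wooden stool: a rectangular seat 331 mm (x) by 261 mm (y), 29 mm thick, top face at z = 438 mm, on four square legs, each 28×28 mm in cross-section. The legs rest on z = 0, each flush with a corner of the seat. Four stretchers, 28 mm wide and 29 mm tall, connect adjacent legs with their undersides at z = 136 mm, each running between the inner faces of the legs it joins and aligned with the legs' outer faces on the other axis.

B is a spool: two coaxial disc flanges of radius 77 mm and thickness 6 mm, joined by a core cylinder of radius 17 mm and height 179 mm. The lower flange rests on z = 0 and the three cylinders share a vertical axis.

The spool is on top of the stool.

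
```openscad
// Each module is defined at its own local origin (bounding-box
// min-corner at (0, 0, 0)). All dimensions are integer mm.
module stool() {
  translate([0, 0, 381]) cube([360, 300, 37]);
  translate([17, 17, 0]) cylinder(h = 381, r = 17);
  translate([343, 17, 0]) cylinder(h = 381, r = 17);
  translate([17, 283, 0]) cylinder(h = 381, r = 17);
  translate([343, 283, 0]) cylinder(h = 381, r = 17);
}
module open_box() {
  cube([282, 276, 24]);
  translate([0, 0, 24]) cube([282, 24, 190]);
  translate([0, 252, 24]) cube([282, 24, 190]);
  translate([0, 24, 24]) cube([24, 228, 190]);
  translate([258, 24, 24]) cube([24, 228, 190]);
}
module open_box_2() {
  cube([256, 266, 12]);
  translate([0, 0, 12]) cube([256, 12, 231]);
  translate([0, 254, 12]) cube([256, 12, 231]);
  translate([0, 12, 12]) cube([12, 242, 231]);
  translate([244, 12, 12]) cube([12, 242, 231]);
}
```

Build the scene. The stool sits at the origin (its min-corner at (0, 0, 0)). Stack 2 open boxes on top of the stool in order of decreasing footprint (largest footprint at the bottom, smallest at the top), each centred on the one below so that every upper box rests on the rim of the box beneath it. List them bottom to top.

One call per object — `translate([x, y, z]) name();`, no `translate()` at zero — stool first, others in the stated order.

stool();
translate([39, 12, 418]) open_box();
translate([52, 17, 632]) open_box_2();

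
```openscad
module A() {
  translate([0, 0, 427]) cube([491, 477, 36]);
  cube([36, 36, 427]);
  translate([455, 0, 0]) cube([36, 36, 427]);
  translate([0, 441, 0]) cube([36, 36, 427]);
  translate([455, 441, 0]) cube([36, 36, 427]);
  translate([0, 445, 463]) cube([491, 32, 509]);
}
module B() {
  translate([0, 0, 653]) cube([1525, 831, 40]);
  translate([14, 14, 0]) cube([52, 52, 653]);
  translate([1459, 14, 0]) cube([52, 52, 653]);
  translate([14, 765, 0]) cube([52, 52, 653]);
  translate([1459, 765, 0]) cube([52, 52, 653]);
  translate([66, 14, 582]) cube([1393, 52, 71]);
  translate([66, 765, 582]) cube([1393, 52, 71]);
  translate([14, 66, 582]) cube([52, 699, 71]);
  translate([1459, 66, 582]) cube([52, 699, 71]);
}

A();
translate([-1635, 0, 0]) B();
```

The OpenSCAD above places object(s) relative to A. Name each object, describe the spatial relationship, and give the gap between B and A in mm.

A is a chair. B is a table. The table is on the floor beside the chair on its −x side. The gap between the table and the chair is 110 mm.

The table's nearest face is 110 mm from the chair's −x face.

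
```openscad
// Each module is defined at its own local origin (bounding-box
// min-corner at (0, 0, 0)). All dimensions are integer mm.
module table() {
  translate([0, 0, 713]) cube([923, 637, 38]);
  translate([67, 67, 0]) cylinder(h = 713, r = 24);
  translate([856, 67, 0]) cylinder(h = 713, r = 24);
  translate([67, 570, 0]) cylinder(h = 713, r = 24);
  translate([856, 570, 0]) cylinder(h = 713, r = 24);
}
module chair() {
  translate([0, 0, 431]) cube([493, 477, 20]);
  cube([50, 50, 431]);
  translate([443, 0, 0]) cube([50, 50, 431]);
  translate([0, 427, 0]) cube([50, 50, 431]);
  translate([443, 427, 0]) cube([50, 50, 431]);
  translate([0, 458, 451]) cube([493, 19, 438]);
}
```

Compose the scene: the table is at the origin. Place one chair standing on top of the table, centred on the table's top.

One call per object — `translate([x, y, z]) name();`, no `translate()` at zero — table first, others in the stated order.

table();
translate([215, 80, 751]) chair();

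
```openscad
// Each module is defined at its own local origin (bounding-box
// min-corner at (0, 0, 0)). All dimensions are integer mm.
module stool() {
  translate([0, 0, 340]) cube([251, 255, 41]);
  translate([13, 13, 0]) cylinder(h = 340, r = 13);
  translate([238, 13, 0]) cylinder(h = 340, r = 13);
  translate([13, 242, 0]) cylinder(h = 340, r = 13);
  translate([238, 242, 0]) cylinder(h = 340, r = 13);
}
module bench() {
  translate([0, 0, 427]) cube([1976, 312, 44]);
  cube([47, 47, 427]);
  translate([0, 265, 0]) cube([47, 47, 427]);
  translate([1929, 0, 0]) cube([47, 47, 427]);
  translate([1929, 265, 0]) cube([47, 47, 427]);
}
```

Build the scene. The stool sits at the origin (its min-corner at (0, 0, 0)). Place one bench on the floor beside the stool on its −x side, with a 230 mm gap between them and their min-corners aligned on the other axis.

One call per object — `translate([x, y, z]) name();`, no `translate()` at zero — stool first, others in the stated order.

stool();
translate([-2206, 0, 0]) bench();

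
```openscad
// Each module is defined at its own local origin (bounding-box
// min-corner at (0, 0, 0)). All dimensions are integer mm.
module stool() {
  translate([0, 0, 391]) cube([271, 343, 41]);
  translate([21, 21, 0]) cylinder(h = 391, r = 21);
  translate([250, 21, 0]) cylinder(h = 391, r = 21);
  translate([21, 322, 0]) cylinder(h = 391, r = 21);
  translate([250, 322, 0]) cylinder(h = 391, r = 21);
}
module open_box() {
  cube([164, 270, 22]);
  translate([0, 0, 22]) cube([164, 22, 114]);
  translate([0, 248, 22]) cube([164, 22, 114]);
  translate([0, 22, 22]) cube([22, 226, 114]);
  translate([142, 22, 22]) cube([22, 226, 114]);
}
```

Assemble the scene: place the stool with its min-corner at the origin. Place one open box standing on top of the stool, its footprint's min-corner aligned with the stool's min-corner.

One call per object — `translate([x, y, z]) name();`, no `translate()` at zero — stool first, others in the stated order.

stool();
translate([0, 0, 432]) open_box();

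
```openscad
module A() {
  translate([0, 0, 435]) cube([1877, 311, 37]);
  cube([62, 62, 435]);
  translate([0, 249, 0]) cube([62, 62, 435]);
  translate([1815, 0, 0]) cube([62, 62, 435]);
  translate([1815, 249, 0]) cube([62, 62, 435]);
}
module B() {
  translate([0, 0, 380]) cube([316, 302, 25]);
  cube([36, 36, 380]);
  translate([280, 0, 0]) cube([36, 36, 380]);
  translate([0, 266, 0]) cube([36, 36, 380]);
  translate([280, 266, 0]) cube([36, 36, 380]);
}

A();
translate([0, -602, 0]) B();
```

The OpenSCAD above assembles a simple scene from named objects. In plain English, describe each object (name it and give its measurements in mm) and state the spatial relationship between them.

A is a long wooden bench with a 1877 mm (x) × 311 mm (y) seat, 37 mm thick, its top surface 472 mm above the floor. Four 62 mm square legs at the seat corners, flush with the edges, run from z = 0 to the seat underside.

B is a simple wooden stool: a rectangular seat 316 mm (x) by 302 mm (y), 25 mm thick, top face at z = 405 mm, on four square legs, each 36×36 mm in cross-section. The legs rest on z = 0, each flush with a corner of the seat.

The stool is on the floor beside the bench on its −y side.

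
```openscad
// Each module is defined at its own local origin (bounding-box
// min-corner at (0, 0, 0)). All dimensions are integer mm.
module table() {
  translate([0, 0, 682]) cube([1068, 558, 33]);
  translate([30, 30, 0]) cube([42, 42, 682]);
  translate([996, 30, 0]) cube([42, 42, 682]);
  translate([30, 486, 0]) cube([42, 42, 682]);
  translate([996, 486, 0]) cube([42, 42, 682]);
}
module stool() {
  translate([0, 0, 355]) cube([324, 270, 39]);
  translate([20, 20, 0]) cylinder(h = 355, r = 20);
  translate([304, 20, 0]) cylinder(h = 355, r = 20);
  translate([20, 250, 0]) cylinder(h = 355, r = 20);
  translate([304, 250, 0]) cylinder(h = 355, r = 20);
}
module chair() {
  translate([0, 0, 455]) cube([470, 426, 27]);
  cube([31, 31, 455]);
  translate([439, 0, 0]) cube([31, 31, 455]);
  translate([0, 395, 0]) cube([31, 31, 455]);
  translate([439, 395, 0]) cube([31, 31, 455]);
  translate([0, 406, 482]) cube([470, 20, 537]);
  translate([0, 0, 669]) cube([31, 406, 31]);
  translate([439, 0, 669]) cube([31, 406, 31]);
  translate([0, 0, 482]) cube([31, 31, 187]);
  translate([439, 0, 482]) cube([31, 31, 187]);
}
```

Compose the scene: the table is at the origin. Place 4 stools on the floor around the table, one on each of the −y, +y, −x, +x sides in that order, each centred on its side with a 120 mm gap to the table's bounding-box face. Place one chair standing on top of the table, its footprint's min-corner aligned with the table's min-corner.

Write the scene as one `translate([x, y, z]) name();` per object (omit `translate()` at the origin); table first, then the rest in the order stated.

table();
translate([372, -390, 0]) stool();
translate([372, 678, 0]) stool();
translate([-444, 144, 0]) stool();
translate([1188, 144, 0]) stool();
translate([0, 0, 715]) chair();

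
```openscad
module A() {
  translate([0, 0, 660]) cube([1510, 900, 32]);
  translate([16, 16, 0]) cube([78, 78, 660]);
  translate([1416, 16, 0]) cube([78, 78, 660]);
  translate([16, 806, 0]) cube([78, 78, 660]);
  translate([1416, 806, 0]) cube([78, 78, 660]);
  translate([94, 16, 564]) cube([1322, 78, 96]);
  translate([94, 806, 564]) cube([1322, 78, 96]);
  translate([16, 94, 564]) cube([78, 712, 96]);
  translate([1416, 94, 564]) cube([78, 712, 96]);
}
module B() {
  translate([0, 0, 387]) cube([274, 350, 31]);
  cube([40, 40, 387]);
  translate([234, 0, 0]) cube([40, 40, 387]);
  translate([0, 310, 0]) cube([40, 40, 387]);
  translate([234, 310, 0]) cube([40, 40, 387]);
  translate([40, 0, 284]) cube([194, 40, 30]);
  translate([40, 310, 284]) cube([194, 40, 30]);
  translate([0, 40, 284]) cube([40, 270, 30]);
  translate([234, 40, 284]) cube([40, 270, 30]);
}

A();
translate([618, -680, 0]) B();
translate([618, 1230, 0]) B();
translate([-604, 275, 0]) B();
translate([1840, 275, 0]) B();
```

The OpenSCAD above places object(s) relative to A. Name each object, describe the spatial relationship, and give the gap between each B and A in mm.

Each stool's nearest face is 330 mm from the table's bounding box.

A is a table. B is a stool. Four stools sit around the table at the −y, +y, −x, +x sides. The gap between each stool and the table is 330 mm.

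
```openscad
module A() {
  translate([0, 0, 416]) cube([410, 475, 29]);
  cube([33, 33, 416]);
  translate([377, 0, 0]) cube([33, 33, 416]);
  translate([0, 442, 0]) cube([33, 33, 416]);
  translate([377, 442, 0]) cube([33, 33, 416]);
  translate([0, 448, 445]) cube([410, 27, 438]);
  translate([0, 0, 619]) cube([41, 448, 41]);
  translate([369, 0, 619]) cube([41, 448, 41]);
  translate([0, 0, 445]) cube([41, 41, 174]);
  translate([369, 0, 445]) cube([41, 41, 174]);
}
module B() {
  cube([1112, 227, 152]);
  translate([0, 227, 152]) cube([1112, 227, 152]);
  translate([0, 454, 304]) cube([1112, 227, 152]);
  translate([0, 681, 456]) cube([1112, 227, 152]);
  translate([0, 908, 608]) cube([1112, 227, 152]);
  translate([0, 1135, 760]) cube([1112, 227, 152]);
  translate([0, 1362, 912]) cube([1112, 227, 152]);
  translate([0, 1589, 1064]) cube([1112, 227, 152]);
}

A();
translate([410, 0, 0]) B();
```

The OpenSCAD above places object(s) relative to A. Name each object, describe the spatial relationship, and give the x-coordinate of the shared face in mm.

The chair's +x face and the staircase's −x face are both at x = 410 mm.

A is a chair. B is a staircase. The staircase is against the chair's +x side, with their −y faces flush. The x-coordinate of the shared face is 410 mm.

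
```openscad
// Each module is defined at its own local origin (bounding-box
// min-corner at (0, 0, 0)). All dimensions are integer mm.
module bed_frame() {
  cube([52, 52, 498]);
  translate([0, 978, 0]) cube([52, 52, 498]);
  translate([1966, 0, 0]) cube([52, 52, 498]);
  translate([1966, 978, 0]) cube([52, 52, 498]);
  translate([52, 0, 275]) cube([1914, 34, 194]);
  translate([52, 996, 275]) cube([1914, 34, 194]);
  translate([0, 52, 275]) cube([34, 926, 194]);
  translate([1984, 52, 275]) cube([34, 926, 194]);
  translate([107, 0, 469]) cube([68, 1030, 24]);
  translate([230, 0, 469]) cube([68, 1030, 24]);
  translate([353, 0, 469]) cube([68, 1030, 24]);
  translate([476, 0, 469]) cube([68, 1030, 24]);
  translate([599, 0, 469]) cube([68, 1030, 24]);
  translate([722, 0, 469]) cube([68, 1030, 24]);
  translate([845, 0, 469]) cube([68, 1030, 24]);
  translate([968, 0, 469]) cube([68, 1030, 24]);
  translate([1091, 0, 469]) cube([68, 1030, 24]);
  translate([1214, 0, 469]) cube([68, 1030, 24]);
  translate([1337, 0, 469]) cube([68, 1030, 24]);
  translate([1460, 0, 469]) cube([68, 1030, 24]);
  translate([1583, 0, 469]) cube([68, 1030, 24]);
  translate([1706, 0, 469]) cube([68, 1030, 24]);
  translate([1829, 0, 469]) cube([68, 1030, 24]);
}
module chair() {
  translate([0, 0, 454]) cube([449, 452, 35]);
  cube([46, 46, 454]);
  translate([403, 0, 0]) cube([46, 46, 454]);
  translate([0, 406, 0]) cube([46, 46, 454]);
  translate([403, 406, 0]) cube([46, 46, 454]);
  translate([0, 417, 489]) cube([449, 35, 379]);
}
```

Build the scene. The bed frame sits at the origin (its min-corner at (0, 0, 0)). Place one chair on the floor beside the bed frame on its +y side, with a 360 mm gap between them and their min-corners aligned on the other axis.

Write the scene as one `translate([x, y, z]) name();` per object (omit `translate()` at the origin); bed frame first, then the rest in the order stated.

bed_frame();
translate([0, 1390, 0]) chair();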